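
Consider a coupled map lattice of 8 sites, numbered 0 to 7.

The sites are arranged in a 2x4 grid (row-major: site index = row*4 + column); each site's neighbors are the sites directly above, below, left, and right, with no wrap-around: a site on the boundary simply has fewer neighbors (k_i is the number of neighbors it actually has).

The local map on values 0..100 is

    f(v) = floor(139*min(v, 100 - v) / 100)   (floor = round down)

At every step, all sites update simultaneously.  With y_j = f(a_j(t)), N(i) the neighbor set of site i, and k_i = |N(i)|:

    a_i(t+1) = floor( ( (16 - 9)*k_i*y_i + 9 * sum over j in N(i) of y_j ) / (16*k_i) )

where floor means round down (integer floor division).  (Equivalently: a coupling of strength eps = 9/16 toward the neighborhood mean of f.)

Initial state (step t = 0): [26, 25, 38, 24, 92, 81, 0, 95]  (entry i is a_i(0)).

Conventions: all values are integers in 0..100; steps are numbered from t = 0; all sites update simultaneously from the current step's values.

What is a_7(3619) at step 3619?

Answer: a_7(3619) = 44
Key observation: The state at step 26, [65, 66, 67, 68, 65, 66, 67, 68], reappears at step 34: the system is in a cycle of period 8 from step 26 on.  Therefore the state at step 3619 equals the state at step 26 + ((3619 - 26) mod 8) = 27, which is [47, 46, 45, 44, 47, 46, 45, 44].

Derivation:
t=0: [26, 25, 38, 24, 92, 81, 0, 95]
t=1: [28, 36, 35, 30, 22, 19, 15, 11]
t=2: [39, 42, 41, 35, 31, 30, 25, 23]
t=3: [52, 53, 50, 45, 45, 43, 38, 36]
t=4: [64, 64, 63, 60, 62, 59, 56, 53]
t=5: [50, 51, 53, 56, 52, 55, 58, 61]
t=6: [67, 66, 63, 60, 65, 63, 59, 57]
t=7: [46, 48, 51, 55, 48, 50, 54, 57]
t=8: [64, 66, 65, 62, 66, 66, 64, 60]
t=9: [48, 47, 48, 51, 47, 47, 50, 52]
t=10: [65, 65, 66, 66, 65, 65, 67, 67]
t=11: [48, 47, 46, 46, 48, 47, 45, 45]
t=12: [65, 64, 63, 62, 65, 64, 62, 62]
t=13: [48, 49, 51, 51, 48, 50, 51, 52]
t=14: [66, 67, 68, 67, 66, 68, 67, 67]
t=15: [46, 45, 44, 44, 46, 44, 44, 45]
t=16: [62, 61, 61, 61, 62, 61, 61, 61]
t=17: [52, 53, 54, 54, 52, 53, 54, 54]
t=18: [65, 64, 63, 63, 65, 64, 63, 63]
t=19: [48, 49, 50, 51, 48, 49, 50, 51]
t=20: [66, 67, 68, 68, 66, 67, 68, 68]
t=21: [46, 45, 44, 44, 46, 45, 44, 44]
t=22: [62, 62, 61, 61, 62, 62, 61, 61]
t=23: [52, 52, 53, 54, 52, 52, 53, 54]
t=24: [66, 65, 64, 63, 66, 65, 64, 63]
t=25: [47, 48, 49, 50, 47, 48, 49, 50]
t=26: [65, 66, 67, 68, 65, 66, 67, 68]
t=27: [47, 46, 45, 44, 47, 46, 45, 44]
t=28: [64, 63, 62, 61, 64, 63, 62, 61]
t=29: [50, 51, 52, 53, 50, 51, 52, 53]
t=30: [68, 67, 66, 65, 68, 67, 66, 65]
t=31: [44, 45, 46, 47, 44, 45, 46, 47]
t=32: [61, 62, 63, 64, 61, 62, 63, 64]
t=33: [53, 52, 51, 50, 53, 52, 51, 50]
t=34: [65, 66, 67, 68, 65, 66, 67, 68]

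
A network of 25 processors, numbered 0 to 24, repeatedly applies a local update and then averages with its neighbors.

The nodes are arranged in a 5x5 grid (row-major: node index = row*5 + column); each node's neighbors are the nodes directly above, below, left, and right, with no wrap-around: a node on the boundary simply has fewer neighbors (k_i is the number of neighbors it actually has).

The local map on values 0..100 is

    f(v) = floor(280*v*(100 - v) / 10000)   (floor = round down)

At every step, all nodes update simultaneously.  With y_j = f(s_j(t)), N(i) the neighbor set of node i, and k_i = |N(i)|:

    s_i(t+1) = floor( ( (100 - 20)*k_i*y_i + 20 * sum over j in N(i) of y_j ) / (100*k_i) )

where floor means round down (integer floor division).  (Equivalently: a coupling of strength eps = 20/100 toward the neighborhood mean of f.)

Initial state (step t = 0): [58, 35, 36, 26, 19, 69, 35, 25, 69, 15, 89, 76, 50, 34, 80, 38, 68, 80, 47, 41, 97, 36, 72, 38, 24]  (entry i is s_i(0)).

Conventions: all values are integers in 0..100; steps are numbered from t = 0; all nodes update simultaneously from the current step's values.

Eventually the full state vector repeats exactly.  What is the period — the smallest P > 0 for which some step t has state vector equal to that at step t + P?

Answer: 2
Key observation: The state at step 7, [63, 63, 63, 63, 63, 63, 63, 63, 63, 63, 63, 63, 63, 63, 63, 64, 63, 63, 63, 63, 64, 64, 63, 63, 63], reappears at step 9 — and no state repeats earlier — so the cycle the system enters has period 2.

Derivation:
t=0: [58, 35, 36, 26, 19, 69, 35, 25, 69, 15, 89, 76, 50, 34, 80, 38, 68, 80, 47, 41, 97, 36, 72, 38, 24]
t=1: [66, 63, 62, 53, 43, 57, 61, 54, 57, 37, 33, 51, 66, 61, 46, 58, 59, 47, 67, 64, 19, 59, 56, 63, 54]
t=2: [62, 64, 65, 68, 67, 67, 66, 68, 67, 65, 62, 68, 63, 65, 68, 65, 67, 68, 62, 64, 47, 65, 67, 65, 68]
t=3: [64, 63, 62, 60, 61, 61, 61, 60, 61, 62, 64, 60, 64, 62, 60, 63, 61, 60, 64, 63, 67, 63, 61, 62, 60]
t=4: [64, 65, 65, 66, 66, 65, 66, 66, 66, 65, 64, 66, 64, 65, 66, 64, 66, 66, 64, 65, 61, 64, 65, 65, 66]
t=5: [63, 63, 62, 62, 62, 63, 62, 62, 62, 62, 63, 62, 63, 63, 62, 64, 62, 62, 63, 62, 65, 63, 63, 63, 62]
t=6: [65, 65, 65, 65, 65, 65, 65, 65, 65, 65, 64, 65, 65, 65, 65, 64, 64, 65, 65, 65, 63, 64, 65, 65, 65]
t=7: [63, 63, 63, 63, 63, 63, 63, 63, 63, 63, 63, 63, 63, 63, 63, 64, 63, 63, 63, 63, 64, 64, 63, 63, 63]
t=8: [65, 65, 65, 65, 65, 65, 65, 65, 65, 65, 64, 65, 65, 65, 65, 64, 64, 65, 65, 65, 64, 64, 64, 65, 65]
t=9: [63, 63, 63, 63, 63, 63, 63, 63, 63, 63, 63, 63, 63, 63, 63, 64, 63, 63, 63, 63, 64, 64, 63, 63, 63]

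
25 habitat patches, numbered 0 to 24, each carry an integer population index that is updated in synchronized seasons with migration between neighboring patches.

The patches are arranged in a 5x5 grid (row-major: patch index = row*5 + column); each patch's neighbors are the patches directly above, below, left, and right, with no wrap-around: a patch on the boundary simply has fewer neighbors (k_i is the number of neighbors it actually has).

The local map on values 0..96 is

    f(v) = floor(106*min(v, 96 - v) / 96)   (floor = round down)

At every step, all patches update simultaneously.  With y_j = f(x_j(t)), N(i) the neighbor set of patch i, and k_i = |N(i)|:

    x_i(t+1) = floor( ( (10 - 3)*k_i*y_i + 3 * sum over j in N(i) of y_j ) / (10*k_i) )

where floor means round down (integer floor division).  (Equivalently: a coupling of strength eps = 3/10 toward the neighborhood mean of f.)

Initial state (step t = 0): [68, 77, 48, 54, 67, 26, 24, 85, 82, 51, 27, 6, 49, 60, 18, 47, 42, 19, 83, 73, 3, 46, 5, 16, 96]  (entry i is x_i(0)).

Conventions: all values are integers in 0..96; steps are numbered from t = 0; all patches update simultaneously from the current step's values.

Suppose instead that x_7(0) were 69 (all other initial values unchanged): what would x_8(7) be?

Simulating step by step:
t=0: [68, 77, 48, 54, 67, 26, 24, 69, 82, 51, 27, 6, 49, 60, 18, 47, 42, 19, 83, 73, 3, 46, 5, 16, 96]
t=1: [28, 24, 46, 42, 36, 28, 24, 31, 22, 40, 28, 15, 42, 34, 24, 43, 41, 22, 17, 20, 17, 40, 12, 13, 6]
t=2: [29, 28, 45, 43, 40, 29, 26, 34, 28, 39, 30, 22, 40, 34, 28, 42, 41, 25, 19, 20, 26, 38, 17, 13, 9]
t=3: [31, 31, 45, 45, 44, 31, 28, 37, 33, 40, 33, 28, 40, 35, 31, 42, 41, 28, 21, 21, 32, 37, 20, 14, 11]
t=4: [34, 35, 46, 47, 47, 33, 31, 39, 38, 42, 36, 32, 41, 36, 34, 43, 42, 31, 24, 23, 37, 38, 23, 16, 14]
t=5: [37, 38, 48, 49, 50, 36, 35, 42, 42, 45, 39, 36, 42, 38, 36, 45, 43, 34, 26, 25, 41, 39, 26, 18, 16]
t=6: [40, 41, 50, 50, 50, 39, 38, 45, 46, 47, 42, 40, 44, 40, 39, 47, 45, 37, 28, 27, 45, 42, 29, 20, 18]
t=7: [44, 45, 49, 50, 50, 43, 42, 48, 49, 50, 46, 44, 46, 43, 42, 50, 47, 39, 31, 29, 48, 45, 33, 23, 20]

Answer: x_8(7) = 49
Key observation: This trace re-runs the system from the modified initial state.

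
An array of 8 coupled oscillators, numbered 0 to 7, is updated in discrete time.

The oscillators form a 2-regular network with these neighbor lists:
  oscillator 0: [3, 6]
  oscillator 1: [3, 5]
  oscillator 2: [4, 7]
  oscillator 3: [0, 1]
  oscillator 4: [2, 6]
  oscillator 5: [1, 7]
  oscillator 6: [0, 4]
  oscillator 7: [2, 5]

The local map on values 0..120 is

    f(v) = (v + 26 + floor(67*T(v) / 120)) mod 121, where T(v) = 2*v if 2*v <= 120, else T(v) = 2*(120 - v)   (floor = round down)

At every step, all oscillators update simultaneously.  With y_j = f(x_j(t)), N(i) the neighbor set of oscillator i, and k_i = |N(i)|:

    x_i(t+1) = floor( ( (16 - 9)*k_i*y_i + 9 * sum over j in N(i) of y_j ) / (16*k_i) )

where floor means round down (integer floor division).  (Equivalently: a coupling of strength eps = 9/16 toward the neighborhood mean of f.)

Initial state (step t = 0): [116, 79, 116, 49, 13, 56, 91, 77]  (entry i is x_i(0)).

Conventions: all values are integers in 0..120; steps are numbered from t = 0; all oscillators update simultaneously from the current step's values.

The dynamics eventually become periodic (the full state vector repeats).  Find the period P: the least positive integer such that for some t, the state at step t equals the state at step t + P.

Answer: 4
Key observation: The state at step 5, [28, 28, 29, 28, 29, 28, 28, 28], reappears at step 9 — and no state repeats earlier — so the cycle the system enters has period 4.

Derivation:
t=0: [116, 79, 116, 49, 13, 56, 91, 77]
t=1: [21, 21, 34, 18, 38, 26, 34, 26]
t=2: [75, 71, 95, 67, 100, 77, 91, 85]
t=3: [29, 30, 27, 30, 27, 29, 28, 28]
t=4: [87, 88, 83, 88, 83, 87, 85, 85]
t=5: [28, 28, 29, 28, 29, 28, 28, 28]
t=6: [85, 85, 86, 85, 86, 85, 85, 85]
t=7: [29, 29, 28, 29, 28, 29, 28, 28]
t=8: [86, 87, 85, 87, 85, 86, 85, 85]
t=9: [28, 28, 29, 28, 29, 28, 28, 28]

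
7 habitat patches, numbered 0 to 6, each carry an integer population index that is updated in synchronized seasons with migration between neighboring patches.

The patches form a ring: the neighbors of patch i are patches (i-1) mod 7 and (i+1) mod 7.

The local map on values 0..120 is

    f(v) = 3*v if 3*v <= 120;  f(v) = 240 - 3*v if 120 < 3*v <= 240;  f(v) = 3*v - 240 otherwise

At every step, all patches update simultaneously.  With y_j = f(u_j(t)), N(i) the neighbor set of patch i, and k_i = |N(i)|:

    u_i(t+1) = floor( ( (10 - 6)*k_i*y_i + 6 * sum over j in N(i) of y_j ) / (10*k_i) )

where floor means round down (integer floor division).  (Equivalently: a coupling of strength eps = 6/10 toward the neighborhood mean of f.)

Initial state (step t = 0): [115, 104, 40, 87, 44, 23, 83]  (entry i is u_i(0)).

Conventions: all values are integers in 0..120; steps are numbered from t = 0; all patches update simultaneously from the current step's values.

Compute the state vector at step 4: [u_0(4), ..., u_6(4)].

Answer: [17, 17, 19, 16, 11, 7, 9]

Derivation:
t=0: [115, 104, 40, 87, 44, 23, 83]
t=1: [66, 96, 75, 76, 70, 62, 55]
t=2: [53, 36, 24, 18, 31, 53, 58]
t=3: [84, 89, 77, 71, 77, 80, 75]
t=4: [17, 17, 19, 16, 11, 7, 9]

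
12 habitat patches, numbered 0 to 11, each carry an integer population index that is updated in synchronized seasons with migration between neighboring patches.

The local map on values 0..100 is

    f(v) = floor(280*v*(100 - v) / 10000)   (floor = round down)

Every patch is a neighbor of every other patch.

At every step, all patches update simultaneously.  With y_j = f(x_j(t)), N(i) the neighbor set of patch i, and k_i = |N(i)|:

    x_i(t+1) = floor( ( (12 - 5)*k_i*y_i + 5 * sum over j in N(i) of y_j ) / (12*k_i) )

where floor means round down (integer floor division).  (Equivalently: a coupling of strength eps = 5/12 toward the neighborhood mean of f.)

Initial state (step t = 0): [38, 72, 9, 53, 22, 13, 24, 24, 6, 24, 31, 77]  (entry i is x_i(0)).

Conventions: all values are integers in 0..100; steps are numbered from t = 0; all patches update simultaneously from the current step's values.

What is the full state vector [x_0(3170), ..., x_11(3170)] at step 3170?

Answer: [65, 65, 65, 65, 65, 65, 65, 65, 65, 65, 65, 65]
Key observation: The state at step 5, [63, 63, 63, 63, 63, 63, 63, 63, 63, 63, 63, 63], reappears at step 7: the system is in a cycle of period 2 from step 5 on.  Therefore the state at step 3170 equals the state at step 5 + ((3170 - 5) mod 2) = 6, which is [65, 65, 65, 65, 65, 65, 65, 65, 65, 65, 65, 65].

Derivation:
t=0: [38, 72, 9, 53, 22, 13, 24, 24, 6, 24, 31, 77]
t=1: [56, 52, 33, 59, 47, 38, 49, 49, 29, 49, 53, 48]
t=2: [67, 67, 63, 66, 67, 65, 67, 67, 61, 67, 67, 67]
t=3: [61, 61, 63, 62, 61, 62, 61, 61, 64, 61, 61, 61]
t=4: [65, 65, 65, 65, 65, 65, 65, 65, 64, 65, 65, 65]
t=5: [63, 63, 63, 63, 63, 63, 63, 63, 63, 63, 63, 63]
t=6: [65, 65, 65, 65, 65, 65, 65, 65, 65, 65, 65, 65]
t=7: [63, 63, 63, 63, 63, 63, 63, 63, 63, 63, 63, 63]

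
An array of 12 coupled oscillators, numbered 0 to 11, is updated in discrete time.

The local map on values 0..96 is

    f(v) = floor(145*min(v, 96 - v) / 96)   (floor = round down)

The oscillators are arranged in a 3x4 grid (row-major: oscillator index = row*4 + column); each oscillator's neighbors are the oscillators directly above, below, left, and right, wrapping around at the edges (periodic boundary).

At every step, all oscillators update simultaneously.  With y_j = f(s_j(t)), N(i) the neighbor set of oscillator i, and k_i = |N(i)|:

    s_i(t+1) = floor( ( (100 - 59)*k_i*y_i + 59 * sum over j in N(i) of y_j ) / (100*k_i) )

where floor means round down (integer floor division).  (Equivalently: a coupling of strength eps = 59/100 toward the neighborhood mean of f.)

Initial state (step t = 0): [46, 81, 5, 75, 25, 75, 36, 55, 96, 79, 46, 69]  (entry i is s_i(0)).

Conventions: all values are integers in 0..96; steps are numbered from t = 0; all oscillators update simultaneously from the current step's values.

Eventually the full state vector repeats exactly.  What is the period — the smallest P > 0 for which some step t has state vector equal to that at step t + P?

Answer: 6
Key observation: The state at step 8, [45, 45, 46, 47, 45, 45, 46, 47, 45, 45, 46, 47], reappears at step 14 — and no state repeats earlier — so the cycle the system enters has period 6.

Derivation:
t=0: [46, 81, 5, 75, 25, 75, 36, 55, 96, 79, 46, 69]
t=1: [41, 28, 28, 38, 38, 33, 46, 48, 25, 28, 46, 40]
t=2: [53, 45, 52, 58, 55, 51, 62, 65, 47, 46, 59, 59]
t=3: [63, 66, 60, 57, 61, 64, 55, 51, 65, 66, 58, 56]
t=4: [49, 47, 54, 57, 52, 49, 58, 61, 49, 47, 55, 58]
t=5: [67, 68, 62, 59, 65, 67, 59, 56, 67, 68, 61, 58]
t=6: [45, 43, 51, 53, 46, 44, 52, 56, 45, 43, 51, 54]
t=7: [66, 65, 65, 64, 66, 65, 65, 63, 66, 65, 65, 63]
t=8: [45, 45, 46, 47, 45, 45, 46, 47, 45, 45, 46, 47]
t=9: [67, 67, 68, 69, 67, 67, 68, 69, 67, 67, 68, 69]
t=10: [42, 42, 41, 40, 42, 42, 41, 40, 42, 42, 41, 40]
t=11: [62, 62, 61, 60, 62, 62, 61, 60, 62, 62, 61, 60]
t=12: [51, 51, 52, 53, 51, 51, 52, 53, 51, 51, 52, 53]
t=13: [66, 66, 65, 64, 66, 66, 65, 64, 66, 66, 65, 64]
t=14: [45, 45, 46, 47, 45, 45, 46, 47, 45, 45, 46, 47]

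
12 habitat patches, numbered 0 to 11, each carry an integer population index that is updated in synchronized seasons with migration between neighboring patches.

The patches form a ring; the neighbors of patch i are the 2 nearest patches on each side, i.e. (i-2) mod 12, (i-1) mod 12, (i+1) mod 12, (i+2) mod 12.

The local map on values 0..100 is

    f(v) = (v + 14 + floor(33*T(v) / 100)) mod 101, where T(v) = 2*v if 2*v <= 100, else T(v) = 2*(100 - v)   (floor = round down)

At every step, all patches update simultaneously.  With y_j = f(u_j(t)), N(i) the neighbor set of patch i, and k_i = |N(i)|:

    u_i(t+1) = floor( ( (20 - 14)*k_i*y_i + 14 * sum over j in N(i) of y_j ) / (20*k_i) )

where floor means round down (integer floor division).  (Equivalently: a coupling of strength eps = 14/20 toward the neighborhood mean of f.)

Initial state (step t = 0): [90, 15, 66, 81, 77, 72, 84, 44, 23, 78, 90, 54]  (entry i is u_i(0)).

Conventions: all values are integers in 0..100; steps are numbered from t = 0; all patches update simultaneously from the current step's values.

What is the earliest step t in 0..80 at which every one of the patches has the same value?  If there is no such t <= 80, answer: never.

Simulating step by step:
t=0: [90, 15, 66, 81, 77, 72, 84, 44, 23, 78, 90, 54]  (not all equal)
t=1: [28, 31, 10, 10, 4, 19, 27, 37, 34, 44, 31, 40]  (not all equal)
t=2: [60, 54, 39, 37, 34, 45, 54, 68, 70, 76, 71, 72]  (not all equal)
t=3: [61, 74, 83, 80, 80, 69, 57, 34, 19, 2, 19, 36]  (not all equal)
t=4: [52, 33, 22, 5, 21, 32, 51, 49, 53, 45, 54, 50]  (not all equal)
t=5: [83, 66, 56, 47, 55, 65, 83, 89, 95, 94, 95, 90]  (not all equal)
t=6: [23, 36, 64, 62, 64, 36, 22, 7, 9, 10, 9, 7]  (not all equal)
t=7: [37, 35, 21, 25, 21, 35, 37, 39, 31, 27, 32, 39]  (not all equal)
t=8: [68, 66, 58, 58, 58, 66, 68, 70, 68, 67, 68, 71]  (not all equal)
t=9: [18, 35, 64, 64, 64, 35, 18, 1, 1, 1, 2, 1]  (not all equal)
t=10: [31, 31, 20, 25, 20, 31, 30, 29, 20, 15, 20, 30]  (not all equal)
t=11: [58, 59, 54, 55, 54, 59, 57, 55, 50, 49, 51, 56]  (not all equal)
t=12: [98, 98, 98, 98, 98, 98, 98, 97, 97, 96, 97, 98]  (not all equal)
t=13: [11, 12, 12, 12, 12, 11, 11, 11, 11, 11, 11, 11]  (not all equal)
t=14: [32, 32, 32, 32, 32, 32, 32, 32, 32, 32, 32, 32]  (all equal)

Answer: 14
Key observation: Synchronization is absorbing here: once all patches are equal they stay equal, and step 14 is the first all-equal step.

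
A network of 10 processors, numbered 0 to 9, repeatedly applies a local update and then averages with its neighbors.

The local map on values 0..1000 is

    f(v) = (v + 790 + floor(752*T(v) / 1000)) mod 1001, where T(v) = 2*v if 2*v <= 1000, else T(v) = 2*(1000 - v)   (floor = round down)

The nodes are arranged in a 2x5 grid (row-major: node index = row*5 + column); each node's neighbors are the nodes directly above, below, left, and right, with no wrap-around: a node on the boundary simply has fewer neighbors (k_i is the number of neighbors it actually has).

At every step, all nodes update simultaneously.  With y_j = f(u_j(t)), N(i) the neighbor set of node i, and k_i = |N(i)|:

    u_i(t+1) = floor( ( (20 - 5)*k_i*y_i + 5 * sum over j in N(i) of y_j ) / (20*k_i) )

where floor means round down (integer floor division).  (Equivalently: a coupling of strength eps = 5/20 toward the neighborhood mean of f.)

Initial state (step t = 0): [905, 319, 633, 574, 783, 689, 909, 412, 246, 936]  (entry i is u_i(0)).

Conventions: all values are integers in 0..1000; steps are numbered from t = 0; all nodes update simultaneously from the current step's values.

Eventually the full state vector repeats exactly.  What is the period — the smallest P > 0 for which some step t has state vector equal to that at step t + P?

Answer: 2
Key observation: The state at step 7, [859, 859, 859, 859, 860, 859, 859, 859, 859, 859], reappears at step 9 — and no state repeats earlier — so the cycle the system enters has period 2.

Derivation:
t=0: [905, 319, 633, 574, 783, 689, 909, 412, 246, 936]
t=1: [818, 660, 847, 191, 776, 917, 821, 799, 439, 778]
t=2: [883, 938, 825, 421, 821, 842, 882, 886, 837, 898]
t=3: [846, 829, 866, 851, 869, 862, 847, 850, 864, 848]
t=4: [866, 871, 858, 862, 857, 860, 865, 862, 858, 862]
t=5: [856, 854, 859, 858, 860, 858, 857, 858, 859, 858]
t=6: [861, 861, 860, 859, 859, 860, 860, 860, 860, 859]
t=7: [859, 859, 859, 859, 860, 859, 859, 859, 859, 859]
t=8: [860, 860, 860, 859, 859, 860, 860, 860, 860, 859]
t=9: [859, 859, 859, 859, 860, 859, 859, 859, 859, 859]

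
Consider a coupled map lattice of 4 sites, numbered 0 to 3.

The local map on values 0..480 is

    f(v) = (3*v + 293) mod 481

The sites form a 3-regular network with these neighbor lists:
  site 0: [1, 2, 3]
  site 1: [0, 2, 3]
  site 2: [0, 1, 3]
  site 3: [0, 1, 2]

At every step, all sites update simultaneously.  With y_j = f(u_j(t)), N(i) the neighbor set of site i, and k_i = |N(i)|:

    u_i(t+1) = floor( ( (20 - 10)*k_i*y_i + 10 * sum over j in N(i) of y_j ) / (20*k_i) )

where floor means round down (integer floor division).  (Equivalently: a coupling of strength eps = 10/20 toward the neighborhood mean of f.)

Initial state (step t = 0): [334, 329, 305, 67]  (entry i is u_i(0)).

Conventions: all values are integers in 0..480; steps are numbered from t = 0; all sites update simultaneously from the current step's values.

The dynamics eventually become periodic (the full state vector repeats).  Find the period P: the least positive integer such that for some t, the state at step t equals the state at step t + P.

Answer: 3
Key observation: The state at step 6, [274, 269, 245, 328], reappears at step 9 — and no state repeats earlier — so the cycle the system enters has period 3.

Derivation:
t=0: [334, 329, 305, 67]
t=1: [262, 257, 233, 156]
t=2: [127, 122, 98, 181]
t=3: [203, 198, 174, 257]
t=4: [350, 345, 321, 244]
t=5: [311, 306, 282, 205]
t=6: [274, 269, 245, 328]
t=7: [163, 158, 134, 217]
t=8: [311, 306, 282, 365]
t=9: [274, 269, 245, 328]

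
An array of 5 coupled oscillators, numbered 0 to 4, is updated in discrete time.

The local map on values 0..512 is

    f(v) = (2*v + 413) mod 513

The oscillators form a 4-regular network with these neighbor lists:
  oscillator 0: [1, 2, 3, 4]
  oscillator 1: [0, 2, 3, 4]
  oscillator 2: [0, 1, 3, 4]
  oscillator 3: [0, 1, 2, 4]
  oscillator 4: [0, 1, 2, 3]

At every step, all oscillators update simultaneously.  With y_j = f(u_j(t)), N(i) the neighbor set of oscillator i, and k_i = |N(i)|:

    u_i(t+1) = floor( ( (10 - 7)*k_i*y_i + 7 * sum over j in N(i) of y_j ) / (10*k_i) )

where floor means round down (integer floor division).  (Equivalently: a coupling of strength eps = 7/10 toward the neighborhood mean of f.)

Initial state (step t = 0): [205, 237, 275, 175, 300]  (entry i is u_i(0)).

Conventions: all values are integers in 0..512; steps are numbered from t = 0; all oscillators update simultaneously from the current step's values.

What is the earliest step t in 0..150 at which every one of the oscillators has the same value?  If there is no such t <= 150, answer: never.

Simulating step by step:
t=0: [205, 237, 275, 175, 300]  (not all equal)
t=1: [368, 376, 385, 360, 392]  (not all equal)
t=2: [137, 139, 141, 135, 143]  (not all equal)
t=3: [177, 178, 178, 177, 179]  (not all equal)
t=4: [255, 255, 255, 255, 255]  (all equal)

Answer: 4
Key observation: Synchronization is absorbing here: once all oscillators are equal they stay equal, and step 4 is the first all-equal step.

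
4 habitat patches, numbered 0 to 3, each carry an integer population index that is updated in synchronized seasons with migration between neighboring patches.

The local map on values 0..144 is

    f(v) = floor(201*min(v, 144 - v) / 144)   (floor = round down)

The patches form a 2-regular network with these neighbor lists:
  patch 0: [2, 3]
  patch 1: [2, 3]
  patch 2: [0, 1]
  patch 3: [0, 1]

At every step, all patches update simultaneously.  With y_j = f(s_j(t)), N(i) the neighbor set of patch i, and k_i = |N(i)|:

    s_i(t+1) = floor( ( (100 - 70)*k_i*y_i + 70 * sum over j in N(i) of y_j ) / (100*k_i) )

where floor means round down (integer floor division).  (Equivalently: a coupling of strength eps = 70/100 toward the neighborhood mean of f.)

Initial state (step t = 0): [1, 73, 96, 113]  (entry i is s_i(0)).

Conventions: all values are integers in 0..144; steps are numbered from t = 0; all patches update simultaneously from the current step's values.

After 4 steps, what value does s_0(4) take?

Simulating step by step:
t=0: [1, 73, 96, 113]
t=1: [38, 68, 55, 47]
t=2: [65, 77, 74, 70]
t=3: [94, 95, 93, 93]
t=4: [70, 70, 69, 69]

Answer: s_0(4) = 70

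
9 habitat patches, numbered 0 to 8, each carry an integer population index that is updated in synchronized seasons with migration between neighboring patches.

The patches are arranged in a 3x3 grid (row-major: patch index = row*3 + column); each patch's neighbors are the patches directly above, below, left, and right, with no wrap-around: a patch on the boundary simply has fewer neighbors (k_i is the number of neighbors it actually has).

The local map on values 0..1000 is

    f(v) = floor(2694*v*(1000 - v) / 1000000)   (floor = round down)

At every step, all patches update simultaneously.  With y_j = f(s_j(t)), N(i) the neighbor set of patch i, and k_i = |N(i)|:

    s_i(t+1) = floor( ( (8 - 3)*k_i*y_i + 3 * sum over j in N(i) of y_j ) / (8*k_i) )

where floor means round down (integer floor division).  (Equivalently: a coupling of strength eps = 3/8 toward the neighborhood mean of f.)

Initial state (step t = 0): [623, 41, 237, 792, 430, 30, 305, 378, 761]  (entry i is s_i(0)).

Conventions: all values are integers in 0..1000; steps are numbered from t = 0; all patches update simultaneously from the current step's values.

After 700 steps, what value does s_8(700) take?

Simulating step by step:
t=0: [623, 41, 237, 792, 430, 30, 305, 378, 761]
t=1: [497, 288, 338, 509, 530, 253, 558, 610, 438]
t=2: [650, 588, 575, 671, 641, 560, 661, 649, 629]
t=3: [616, 643, 657, 600, 623, 652, 603, 614, 631]
t=4: [635, 620, 609, 642, 630, 615, 643, 636, 626]
t=5: [624, 632, 638, 620, 627, 635, 619, 623, 630]
t=6: [631, 626, 623, 633, 629, 624, 634, 631, 627]
t=7: [627, 629, 631, 625, 628, 631, 625, 627, 629]
t=8: [629, 628, 627, 630, 629, 627, 630, 629, 628]
t=9: [628, 628, 629, 627, 628, 629, 627, 628, 629]
t=10: [629, 628, 628, 629, 629, 628, 629, 629, 628]
t=11: [628, 628, 629, 628, 628, 628, 628, 628, 628]
t=12: [629, 628, 628, 629, 629, 628, 629, 629, 629]
t=13: [628, 628, 629, 628, 628, 628, 628, 628, 628]

Answer: s_8(700) = 629
Key observation: The state at step 11, [628, 628, 629, 628, 628, 628, 628, 628, 628], reappears at step 13: the system is in a cycle of period 2 from step 11 on.  Therefore the state at step 700 equals the state at step 11 + ((700 - 11) mod 2) = 12, which is [629, 628, 628, 629, 629, 628, 629, 629, 629].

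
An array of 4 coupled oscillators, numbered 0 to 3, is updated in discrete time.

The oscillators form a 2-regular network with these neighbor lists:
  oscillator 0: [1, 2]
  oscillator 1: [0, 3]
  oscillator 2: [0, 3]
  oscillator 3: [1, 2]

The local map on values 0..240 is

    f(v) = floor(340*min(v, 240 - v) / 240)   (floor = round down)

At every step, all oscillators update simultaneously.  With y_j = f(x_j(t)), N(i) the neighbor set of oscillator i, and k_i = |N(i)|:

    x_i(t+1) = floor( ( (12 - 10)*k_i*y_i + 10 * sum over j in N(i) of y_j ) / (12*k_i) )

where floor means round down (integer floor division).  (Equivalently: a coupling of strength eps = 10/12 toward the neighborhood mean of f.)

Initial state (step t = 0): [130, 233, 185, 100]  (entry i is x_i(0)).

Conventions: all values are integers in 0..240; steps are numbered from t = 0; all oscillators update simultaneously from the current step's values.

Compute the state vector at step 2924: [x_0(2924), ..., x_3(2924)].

Simulating step by step:
t=0: [130, 233, 185, 100]
t=1: [61, 124, 136, 59]
t=2: [143, 97, 94, 143]
t=3: [135, 137, 136, 135]
t=4: [146, 147, 147, 146]
t=5: [131, 132, 132, 131]
t=6: [153, 153, 153, 153]
t=7: [123, 123, 123, 123]
t=8: [165, 165, 165, 165]
t=9: [106, 106, 106, 106]
t=10: [150, 150, 150, 150]
t=11: [127, 127, 127, 127]
t=12: [160, 160, 160, 160]
t=13: [113, 113, 113, 113]
t=14: [160, 160, 160, 160]

Answer: [160, 160, 160, 160]
Key observation: The state at step 12, [160, 160, 160, 160], reappears at step 14: the system is in a cycle of period 2 from step 12 on.  Therefore the state at step 2924 equals the state at step 12 + ((2924 - 12) mod 2) = 12, which is [160, 160, 160, 160].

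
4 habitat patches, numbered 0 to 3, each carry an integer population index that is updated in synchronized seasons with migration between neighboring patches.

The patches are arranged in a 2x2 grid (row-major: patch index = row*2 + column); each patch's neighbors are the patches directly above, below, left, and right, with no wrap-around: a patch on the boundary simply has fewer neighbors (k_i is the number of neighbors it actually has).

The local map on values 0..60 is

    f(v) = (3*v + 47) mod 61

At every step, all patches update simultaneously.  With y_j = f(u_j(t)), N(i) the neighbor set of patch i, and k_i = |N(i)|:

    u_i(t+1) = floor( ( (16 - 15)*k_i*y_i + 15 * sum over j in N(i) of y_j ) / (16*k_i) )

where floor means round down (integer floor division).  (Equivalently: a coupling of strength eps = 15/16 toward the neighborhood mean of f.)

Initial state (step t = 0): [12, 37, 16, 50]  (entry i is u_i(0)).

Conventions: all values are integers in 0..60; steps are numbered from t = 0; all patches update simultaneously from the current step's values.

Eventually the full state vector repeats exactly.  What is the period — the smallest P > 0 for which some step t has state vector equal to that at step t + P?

Simulating step by step:
t=0: [12, 37, 16, 50]
t=1: [34, 19, 19, 33]
t=2: [42, 26, 26, 41]
t=3: [6, 46, 46, 5]
t=4: [2, 2, 2, 1]
t=5: [53, 51, 51, 52]
t=6: [17, 21, 21, 17]
t=7: [48, 37, 37, 48]
t=8: [34, 9, 9, 34]
t=9: [13, 26, 26, 13]
t=10: [4, 23, 23, 4]
t=11: [55, 58, 58, 55]
t=12: [37, 29, 29, 37]
t=13: [13, 34, 34, 13]
t=14: [26, 25, 25, 26]
t=15: [0, 2, 2, 0]
t=16: [52, 47, 47, 52]
t=17: [5, 19, 19, 5]
t=18: [40, 3, 3, 40]
t=19: [55, 45, 45, 55]
t=20: [58, 30, 30, 58]
t=21: [16, 36, 36, 16]
t=22: [33, 33, 33, 33]
t=23: [24, 24, 24, 24]
t=24: [58, 58, 58, 58]
t=25: [38, 38, 38, 38]
t=26: [39, 39, 39, 39]
t=27: [42, 42, 42, 42]
t=28: [51, 51, 51, 51]
t=29: [17, 17, 17, 17]
t=30: [37, 37, 37, 37]
t=31: [36, 36, 36, 36]
t=32: [33, 33, 33, 33]

Answer: 10
Key observation: The state at step 22, [33, 33, 33, 33], reappears at step 32 — and no state repeats earlier — so the cycle the system enters has period 10.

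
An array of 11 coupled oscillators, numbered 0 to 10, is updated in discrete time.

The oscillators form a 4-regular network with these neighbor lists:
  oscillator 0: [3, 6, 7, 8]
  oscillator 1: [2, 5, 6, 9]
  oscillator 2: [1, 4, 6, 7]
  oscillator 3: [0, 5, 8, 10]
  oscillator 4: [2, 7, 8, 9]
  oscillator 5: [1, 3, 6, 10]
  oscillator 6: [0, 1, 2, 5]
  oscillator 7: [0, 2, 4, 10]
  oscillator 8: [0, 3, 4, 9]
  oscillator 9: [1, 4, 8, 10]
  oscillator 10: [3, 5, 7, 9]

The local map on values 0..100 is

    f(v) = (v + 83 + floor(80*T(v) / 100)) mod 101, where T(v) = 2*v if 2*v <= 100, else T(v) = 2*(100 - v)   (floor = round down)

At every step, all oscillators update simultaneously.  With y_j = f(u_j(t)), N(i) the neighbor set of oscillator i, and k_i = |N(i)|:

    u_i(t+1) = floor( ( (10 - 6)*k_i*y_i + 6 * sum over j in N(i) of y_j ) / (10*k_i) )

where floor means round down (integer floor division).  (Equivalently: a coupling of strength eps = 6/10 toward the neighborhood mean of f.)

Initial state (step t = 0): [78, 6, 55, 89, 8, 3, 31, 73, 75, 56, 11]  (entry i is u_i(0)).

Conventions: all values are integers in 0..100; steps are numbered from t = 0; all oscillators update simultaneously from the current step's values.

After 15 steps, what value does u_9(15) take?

Answer: u_9(15) = 91

Derivation:
t=0: [78, 6, 55, 89, 8, 3, 31, 73, 75, 56, 11]
t=1: [89, 64, 42, 79, 32, 74, 68, 56, 67, 33, 46]
t=2: [50, 39, 47, 65, 50, 53, 41, 39, 47, 36, 39]
t=3: [30, 59, 40, 16, 29, 42, 51, 49, 16, 57, 58]
t=4: [33, 30, 46, 36, 41, 43, 40, 34, 31, 16, 21]
t=5: [70, 54, 45, 68, 58, 75, 67, 56, 62, 46, 53]
t=6: [41, 32, 42, 31, 18, 41, 45, 34, 17, 3, 19]
t=7: [73, 81, 75, 59, 52, 73, 89, 63, 50, 58, 58]
t=8: [55, 80, 67, 33, 21, 68, 93, 32, 22, 20, 19]
t=9: [41, 55, 42, 38, 35, 41, 49, 37, 37, 43, 37]
t=10: [71, 45, 61, 81, 80, 61, 44, 80, 81, 72, 82]
t=11: [96, 69, 59, 80, 80, 58, 69, 80, 94, 95, 80]
t=12: [89, 69, 60, 77, 77, 60, 69, 79, 87, 89, 79]
t=13: [91, 69, 60, 79, 79, 60, 69, 79, 90, 91, 79]
t=14: [91, 69, 60, 78, 78, 60, 69, 79, 89, 91, 79]
t=15: [91, 69, 60, 79, 79, 60, 69, 79, 89, 91, 79]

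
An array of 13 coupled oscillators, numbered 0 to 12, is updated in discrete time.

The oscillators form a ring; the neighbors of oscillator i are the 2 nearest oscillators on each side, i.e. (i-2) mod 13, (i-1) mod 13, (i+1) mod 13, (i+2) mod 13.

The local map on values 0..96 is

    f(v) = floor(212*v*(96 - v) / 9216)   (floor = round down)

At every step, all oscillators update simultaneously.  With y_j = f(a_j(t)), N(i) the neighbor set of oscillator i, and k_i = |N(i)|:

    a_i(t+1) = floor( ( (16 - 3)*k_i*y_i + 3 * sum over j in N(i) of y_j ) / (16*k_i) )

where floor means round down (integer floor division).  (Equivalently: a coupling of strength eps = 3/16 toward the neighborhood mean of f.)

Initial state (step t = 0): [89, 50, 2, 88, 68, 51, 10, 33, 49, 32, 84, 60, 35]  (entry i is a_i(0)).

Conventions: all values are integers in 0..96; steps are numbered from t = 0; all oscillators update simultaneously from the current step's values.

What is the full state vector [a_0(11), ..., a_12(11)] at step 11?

Simulating step by step:
t=0: [89, 50, 2, 88, 68, 51, 10, 33, 49, 32, 84, 60, 35]
t=1: [18, 46, 9, 20, 39, 48, 24, 46, 48, 46, 27, 46, 46]
t=2: [34, 48, 22, 35, 48, 51, 41, 51, 51, 51, 43, 50, 50]
t=3: [48, 51, 39, 48, 51, 51, 51, 51, 51, 52, 52, 51, 51]
t=4: [52, 52, 51, 52, 52, 52, 52, 52, 52, 52, 52, 52, 52]
t=5: [52, 52, 52, 52, 52, 52, 52, 52, 52, 52, 52, 52, 52]
t=6: [52, 52, 52, 52, 52, 52, 52, 52, 52, 52, 52, 52, 52]
t=7: [52, 52, 52, 52, 52, 52, 52, 52, 52, 52, 52, 52, 52]
t=8: [52, 52, 52, 52, 52, 52, 52, 52, 52, 52, 52, 52, 52]
t=9: [52, 52, 52, 52, 52, 52, 52, 52, 52, 52, 52, 52, 52]
t=10: [52, 52, 52, 52, 52, 52, 52, 52, 52, 52, 52, 52, 52]
t=11: [52, 52, 52, 52, 52, 52, 52, 52, 52, 52, 52, 52, 52]

Answer: [52, 52, 52, 52, 52, 52, 52, 52, 52, 52, 52, 52, 52]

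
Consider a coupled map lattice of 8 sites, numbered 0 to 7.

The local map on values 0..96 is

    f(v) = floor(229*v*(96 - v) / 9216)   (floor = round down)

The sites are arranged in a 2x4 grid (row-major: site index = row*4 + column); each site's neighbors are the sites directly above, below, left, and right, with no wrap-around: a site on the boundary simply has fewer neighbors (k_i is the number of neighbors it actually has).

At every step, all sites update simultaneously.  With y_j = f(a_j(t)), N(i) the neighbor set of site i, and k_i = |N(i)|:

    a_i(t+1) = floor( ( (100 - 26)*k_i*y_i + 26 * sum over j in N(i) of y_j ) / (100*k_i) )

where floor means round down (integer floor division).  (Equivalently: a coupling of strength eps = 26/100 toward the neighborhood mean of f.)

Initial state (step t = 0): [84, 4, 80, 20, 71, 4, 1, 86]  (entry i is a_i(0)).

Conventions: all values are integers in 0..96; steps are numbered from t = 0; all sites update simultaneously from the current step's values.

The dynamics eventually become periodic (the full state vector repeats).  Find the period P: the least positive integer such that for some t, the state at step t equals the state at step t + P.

Simulating step by step:
t=0: [84, 4, 80, 20, 71, 4, 1, 86]
t=1: [25, 12, 27, 34, 36, 11, 6, 20]
t=2: [42, 28, 41, 49, 47, 24, 18, 35]
t=3: [54, 48, 53, 56, 54, 43, 38, 51]
t=4: [56, 56, 55, 55, 56, 55, 54, 56]
t=5: [55, 55, 55, 55, 55, 55, 55, 55]
t=6: [56, 56, 56, 56, 56, 56, 56, 56]
t=7: [55, 55, 55, 55, 55, 55, 55, 55]

Answer: 2
Key observation: The state at step 5, [55, 55, 55, 55, 55, 55, 55, 55], reappears at step 7 — and no state repeats earlier — so the cycle the system enters has period 2.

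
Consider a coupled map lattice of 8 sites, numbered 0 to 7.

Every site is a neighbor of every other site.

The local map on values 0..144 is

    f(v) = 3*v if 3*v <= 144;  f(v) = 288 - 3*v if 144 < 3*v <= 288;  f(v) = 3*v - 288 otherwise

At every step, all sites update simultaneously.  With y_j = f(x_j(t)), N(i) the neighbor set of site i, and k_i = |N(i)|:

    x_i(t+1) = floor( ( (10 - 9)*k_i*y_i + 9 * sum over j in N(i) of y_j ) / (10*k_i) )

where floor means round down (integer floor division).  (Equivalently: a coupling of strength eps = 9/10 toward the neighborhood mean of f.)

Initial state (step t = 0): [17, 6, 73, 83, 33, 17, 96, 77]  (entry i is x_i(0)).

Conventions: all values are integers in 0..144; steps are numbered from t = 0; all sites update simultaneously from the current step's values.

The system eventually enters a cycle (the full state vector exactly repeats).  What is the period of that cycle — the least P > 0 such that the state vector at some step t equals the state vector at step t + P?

Answer: 8
Key observation: The state at step 3, [135, 135, 135, 135, 135, 135, 135, 135], reappears at step 11 — and no state repeats earlier — so the cycle the system enters has period 8.

Derivation:
t=0: [17, 6, 73, 83, 33, 17, 96, 77]
t=1: [47, 48, 47, 48, 46, 47, 49, 47]
t=2: [141, 141, 141, 141, 141, 141, 141, 141]
t=3: [135, 135, 135, 135, 135, 135, 135, 135]
t=4: [117, 117, 117, 117, 117, 117, 117, 117]
t=5: [63, 63, 63, 63, 63, 63, 63, 63]
t=6: [99, 99, 99, 99, 99, 99, 99, 99]
t=7: [9, 9, 9, 9, 9, 9, 9, 9]
t=8: [27, 27, 27, 27, 27, 27, 27, 27]
t=9: [81, 81, 81, 81, 81, 81, 81, 81]
t=10: [45, 45, 45, 45, 45, 45, 45, 45]
t=11: [135, 135, 135, 135, 135, 135, 135, 135]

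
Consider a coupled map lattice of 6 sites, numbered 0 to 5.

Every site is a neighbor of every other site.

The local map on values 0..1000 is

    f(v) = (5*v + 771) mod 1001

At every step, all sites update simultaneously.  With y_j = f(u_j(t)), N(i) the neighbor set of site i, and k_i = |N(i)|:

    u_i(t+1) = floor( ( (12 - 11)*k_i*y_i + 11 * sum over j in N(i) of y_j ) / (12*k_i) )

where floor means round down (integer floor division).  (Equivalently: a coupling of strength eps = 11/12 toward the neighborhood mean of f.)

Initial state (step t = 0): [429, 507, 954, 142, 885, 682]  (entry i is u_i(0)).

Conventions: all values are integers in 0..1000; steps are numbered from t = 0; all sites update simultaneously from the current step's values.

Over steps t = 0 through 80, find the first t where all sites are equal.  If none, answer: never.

Simulating step by step:
t=0: [429, 507, 954, 142, 885, 682]  (not all equal)
t=1: [385, 446, 423, 428, 457, 459]  (not all equal)
t=2: [590, 560, 571, 569, 655, 654]  (not all equal)
t=3: [405, 420, 414, 415, 472, 473]  (not all equal)
t=4: [581, 574, 577, 576, 648, 647]  (not all equal)
t=5: [413, 416, 415, 415, 479, 480]  (not all equal)
t=6: [595, 593, 594, 594, 662, 661]  (not all equal)
t=7: [494, 495, 494, 494, 560, 561]  (not all equal)
t=8: [360, 360, 360, 360, 327, 327]  (not all equal)
t=9: [508, 508, 508, 508, 525, 525]  (not all equal)
t=10: [339, 339, 339, 339, 330, 330]  (not all equal)
t=11: [447, 447, 447, 447, 452, 452]  (not all equal)
t=12: [12, 12, 12, 12, 9, 9]  (not all equal)
t=13: [825, 825, 825, 825, 827, 827]  (not all equal)
t=14: [895, 895, 895, 895, 894, 894]  (not all equal)
t=15: [239, 239, 239, 239, 239, 239]  (all equal)

Answer: 15
Key observation: Synchronization is absorbing here: once all sites are equal they stay equal, and step 15 is the first all-equal step.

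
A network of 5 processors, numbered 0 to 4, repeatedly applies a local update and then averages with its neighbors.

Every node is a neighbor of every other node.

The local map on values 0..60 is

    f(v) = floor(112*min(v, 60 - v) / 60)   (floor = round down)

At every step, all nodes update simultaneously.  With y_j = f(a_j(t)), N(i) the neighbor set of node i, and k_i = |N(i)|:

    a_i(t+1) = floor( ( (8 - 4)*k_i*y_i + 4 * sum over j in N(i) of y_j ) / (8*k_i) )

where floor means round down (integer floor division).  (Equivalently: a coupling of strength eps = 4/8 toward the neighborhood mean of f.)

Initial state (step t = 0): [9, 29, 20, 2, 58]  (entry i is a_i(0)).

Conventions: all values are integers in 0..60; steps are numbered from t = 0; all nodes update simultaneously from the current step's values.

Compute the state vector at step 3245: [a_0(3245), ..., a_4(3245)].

Simulating step by step:
t=0: [9, 29, 20, 2, 58]
t=1: [20, 34, 28, 15, 15]
t=2: [38, 42, 43, 34, 34]
t=3: [40, 37, 36, 43, 43]
t=4: [37, 38, 39, 34, 34]
t=5: [43, 42, 41, 45, 45]
t=6: [31, 31, 32, 29, 29]
t=7: [53, 53, 53, 53, 53]
t=8: [13, 13, 13, 13, 13]
t=9: [24, 24, 24, 24, 24]
t=10: [44, 44, 44, 44, 44]
t=11: [29, 29, 29, 29, 29]
t=12: [54, 54, 54, 54, 54]
t=13: [11, 11, 11, 11, 11]
t=14: [20, 20, 20, 20, 20]
t=15: [37, 37, 37, 37, 37]
t=16: [42, 42, 42, 42, 42]
t=17: [33, 33, 33, 33, 33]
t=18: [50, 50, 50, 50, 50]
t=19: [18, 18, 18, 18, 18]
t=20: [33, 33, 33, 33, 33]

Answer: [33, 33, 33, 33, 33]
Key observation: The state at step 17, [33, 33, 33, 33, 33], reappears at step 20: the system is in a cycle of period 3 from step 17 on.  Therefore the state at step 3245 equals the state at step 17 + ((3245 - 17) mod 3) = 17, which is [33, 33, 33, 33, 33].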